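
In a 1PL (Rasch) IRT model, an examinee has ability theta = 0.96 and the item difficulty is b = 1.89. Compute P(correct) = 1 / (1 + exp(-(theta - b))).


theta - b = 0.96 - 1.89 = -0.93
exp(-(theta - b)) = exp(0.93) = 2.5345
P = 1 / (1 + 2.5345)
P = 0.2829

0.2829


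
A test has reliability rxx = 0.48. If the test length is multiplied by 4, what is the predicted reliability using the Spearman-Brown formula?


r_new = (n * rxx) / (1 + (n-1) * rxx)
r_new = (4 * 0.48) / (1 + 3 * 0.48)
r_new = 1.92 / 2.44
r_new = 0.7869

0.7869


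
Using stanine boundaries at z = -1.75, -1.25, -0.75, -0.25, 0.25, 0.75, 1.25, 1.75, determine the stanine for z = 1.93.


Stanine boundaries: [-1.75, -1.25, -0.75, -0.25, 0.25, 0.75, 1.25, 1.75]
z = 1.93
Check each boundary:
  z >= -1.75 -> could be stanine 2
  z >= -1.25 -> could be stanine 3
  z >= -0.75 -> could be stanine 4
  z >= -0.25 -> could be stanine 5
  z >= 0.25 -> could be stanine 6
  z >= 0.75 -> could be stanine 7
  z >= 1.25 -> could be stanine 8
  z >= 1.75 -> could be stanine 9
Highest qualifying boundary gives stanine = 9

9


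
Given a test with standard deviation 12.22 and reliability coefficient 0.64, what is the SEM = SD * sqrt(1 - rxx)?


SEM = SD * sqrt(1 - rxx)
SEM = 12.22 * sqrt(1 - 0.64)
SEM = 12.22 * sqrt(0.36) = 12.22 * 0.6
SEM = 7.332

7.332


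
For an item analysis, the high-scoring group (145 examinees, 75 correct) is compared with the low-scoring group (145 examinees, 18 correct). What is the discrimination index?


p_upper = 75/145 = 0.5172
p_lower = 18/145 = 0.1241
D = 0.5172 - 0.1241 = 0.3931

0.3931


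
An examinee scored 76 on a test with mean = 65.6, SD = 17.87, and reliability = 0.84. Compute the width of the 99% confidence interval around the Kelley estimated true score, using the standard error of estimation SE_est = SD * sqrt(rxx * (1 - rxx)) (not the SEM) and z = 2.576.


True score estimate = 0.84*76 + 0.16*65.6 = 74.336
SE_est = SD * sqrt(rxx * (1 - rxx)) = 17.87 * sqrt(0.84 * 0.16) = 17.87 * sqrt(0.1344) = 6.55125
CI = T_est +/- z * SE_est, so width = 2 * z * SE_est = 2 * 2.576 * 6.55125
Width = 33.752

33.752


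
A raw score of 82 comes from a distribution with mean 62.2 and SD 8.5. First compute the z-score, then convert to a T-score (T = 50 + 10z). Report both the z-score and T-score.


z = (X - mean) / SD = (82 - 62.2) / 8.5
z = 19.8 / 8.5
z = 2.3294
T-score = T = 50 + 10z
Carry z at full precision (z = 19.8 / 8.5) into the conversion:
T-score = 50 + 10 * (19.8 / 8.5) = 50 + 198 / 8.5
T-score = 50 + 23.2941
T-score = 73.2941

73.2941


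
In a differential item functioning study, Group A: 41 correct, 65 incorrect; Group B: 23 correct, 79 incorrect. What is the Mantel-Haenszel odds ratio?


Odds_A = 41/65 = 0.6308
Odds_B = 23/79 = 0.2911
OR = Odds_A / Odds_B = 0.6308 / 0.2911
Exactly, OR = (41 * 79) / (65 * 23) = 3239 / 1495
OR = 2.1666

2.1666


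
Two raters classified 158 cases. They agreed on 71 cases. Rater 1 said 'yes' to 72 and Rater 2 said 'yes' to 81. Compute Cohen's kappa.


P_o = 71/158 = 0.449367
P_e = (72*81 + 86*77) / 24964 = 0.498878
kappa = (P_o - P_e) / (1 - P_e)
kappa = (0.449367 - 0.498878) / (1 - 0.498878)
kappa = -0.0988

-0.0988


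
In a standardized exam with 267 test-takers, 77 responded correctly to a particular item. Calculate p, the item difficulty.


Item difficulty p = number correct / total examinees
p = 77 / 267
p = 0.2884

0.2884


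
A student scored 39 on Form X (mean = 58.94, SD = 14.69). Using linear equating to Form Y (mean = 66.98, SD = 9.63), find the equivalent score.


slope = SD_Y / SD_X = 9.63 / 14.69 ~ 0.6555
intercept = mean_Y - slope * mean_X = 66.98 - (9.63 / 14.69) * 58.94 ~ 28.342
Y = slope * X + intercept. To avoid rounding drift from the rounded slope/intercept, evaluate the equivalent form Y = mean_Y + SD_Y * (X - mean_X) / SD_X at full precision:
Y = 66.98 + 9.63 * (39 - 58.94) / 14.69
Y = 66.98 - 9.63 * 19.94 / 14.69
Y = 66.98 - 192.0222 / 14.69
Y = 66.98 - 13.0716
Y = 53.9084

53.9084


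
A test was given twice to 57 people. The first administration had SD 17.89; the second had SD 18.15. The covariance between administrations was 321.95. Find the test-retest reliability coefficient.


r = cov(X,Y) / (SD_X * SD_Y)
r = 321.95 / (17.89 * 18.15)
r = 321.95 / 324.7035
r = 0.9915

0.9915


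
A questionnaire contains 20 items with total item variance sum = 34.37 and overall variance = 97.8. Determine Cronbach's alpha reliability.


alpha = (k/(k-1)) * (1 - sum(si^2)/s_total^2)
= (20/19) * (1 - 34.37/97.8)
alpha = 0.6827

0.6827


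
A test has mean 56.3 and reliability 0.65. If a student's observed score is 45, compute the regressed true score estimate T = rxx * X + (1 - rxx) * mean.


T_est = rxx * X + (1 - rxx) * mean
T_est = 0.65 * 45 + 0.35 * 56.3
T_est = 29.25 + 19.705
T_est = 48.955

48.955


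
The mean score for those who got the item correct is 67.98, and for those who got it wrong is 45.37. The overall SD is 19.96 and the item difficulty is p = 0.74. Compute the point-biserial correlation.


q = 1 - p = 0.26
rpb = ((M1 - M0) / SD) * sqrt(p * q)
rpb = ((67.98 - 45.37) / 19.96) * sqrt(0.74 * 0.26)
rpb = 0.4969

0.4969


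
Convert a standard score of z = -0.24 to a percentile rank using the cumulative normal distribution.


CDF(z) = 0.5 * (1 + erf(z/sqrt(2)))
erf(-0.1697) = -0.1897
CDF = 0.4052
Percentile rank = 0.4052 * 100 = 40.52

40.52


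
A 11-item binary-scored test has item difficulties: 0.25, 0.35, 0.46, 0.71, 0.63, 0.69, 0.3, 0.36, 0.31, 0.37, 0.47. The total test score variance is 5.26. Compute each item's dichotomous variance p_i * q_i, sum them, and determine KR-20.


For each item, compute p_i * q_i:
  Item 1: 0.25 * 0.75 = 0.1875
  Item 2: 0.35 * 0.65 = 0.2275
  Item 3: 0.46 * 0.54 = 0.2484
  Item 4: 0.71 * 0.29 = 0.2059
  Item 5: 0.63 * 0.37 = 0.2331
  Item 6: 0.69 * 0.31 = 0.2139
  Item 7: 0.3 * 0.7 = 0.21
  Item 8: 0.36 * 0.64 = 0.2304
  Item 9: 0.31 * 0.69 = 0.2139
  Item 10: 0.37 * 0.63 = 0.2331
  Item 11: 0.47 * 0.53 = 0.2491
Sum(p_i * q_i) = 0.1875 + 0.2275 + 0.2484 + 0.2059 + 0.2331 + 0.2139 + 0.21 + 0.2304 + 0.2139 + 0.2331 + 0.2491 = 2.4528
KR-20 = (k/(k-1)) * (1 - Sum(p_i*q_i) / Var_total)
= (11/10) * (1 - 2.4528/5.26)
= 1.1 * 0.5337
KR-20 = 0.5871

0.5871


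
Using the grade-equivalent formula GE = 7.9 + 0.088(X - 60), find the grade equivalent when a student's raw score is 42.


raw - median = 42 - 60 = -18
slope * diff = 0.088 * -18 = -1.584
GE = 7.9 + -1.584
GE = 6.316

6.316


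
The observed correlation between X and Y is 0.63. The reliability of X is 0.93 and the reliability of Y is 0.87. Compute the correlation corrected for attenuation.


r_corrected = rxy / sqrt(rxx * ryy)
= 0.63 / sqrt(0.93 * 0.87)
= 0.63 / sqrt(0.8091)
= 0.63 / 0.8995
r_corrected = 0.7004

0.7004


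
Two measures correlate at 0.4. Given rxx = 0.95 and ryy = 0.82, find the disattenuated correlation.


r_corrected = rxy / sqrt(rxx * ryy)
= 0.4 / sqrt(0.95 * 0.82)
= 0.4 / sqrt(0.779)
= 0.4 / 0.88261
r_corrected = 0.4532

0.4532


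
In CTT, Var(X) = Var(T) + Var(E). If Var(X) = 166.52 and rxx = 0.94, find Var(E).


var_true = rxx * var_obs = 0.94 * 166.52 = 156.5288
var_error = var_obs - var_true
var_error = 166.52 - 156.5288
var_error = 9.9912

9.9912


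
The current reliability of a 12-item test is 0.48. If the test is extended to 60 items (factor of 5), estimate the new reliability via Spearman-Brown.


r_new = (n * rxx) / (1 + (n-1) * rxx)
r_new = (5 * 0.48) / (1 + 4 * 0.48)
r_new = 2.4 / 2.92
r_new = 0.8219

0.8219


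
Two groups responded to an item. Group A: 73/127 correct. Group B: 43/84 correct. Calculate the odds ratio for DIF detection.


Odds_A = 73/54 = 1.3519
Odds_B = 43/41 = 1.0488
OR = Odds_A / Odds_B = 1.3519 / 1.0488
Exactly, OR = (73 * 41) / (54 * 43) = 2993 / 2322
OR = 1.289

1.289


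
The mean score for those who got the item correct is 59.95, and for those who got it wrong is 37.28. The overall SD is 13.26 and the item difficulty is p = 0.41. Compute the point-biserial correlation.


q = 1 - p = 0.59
rpb = ((M1 - M0) / SD) * sqrt(p * q)
rpb = ((59.95 - 37.28) / 13.26) * sqrt(0.41 * 0.59)
rpb = 0.8409

0.8409


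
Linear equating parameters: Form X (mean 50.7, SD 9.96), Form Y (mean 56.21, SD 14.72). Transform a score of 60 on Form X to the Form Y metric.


slope = SD_Y / SD_X = 14.72 / 9.96 ~ 1.4779
intercept = mean_Y - slope * mean_X = 56.21 - (14.72 / 9.96) * 50.7 ~ -18.7201
Y = slope * X + intercept. To avoid rounding drift from the rounded slope/intercept, evaluate the equivalent form Y = mean_Y + SD_Y * (X - mean_X) / SD_X at full precision:
Y = 56.21 + 14.72 * (60 - 50.7) / 9.96
Y = 56.21 + 14.72 * 9.3 / 9.96
Y = 56.21 + 136.896 / 9.96
Y = 56.21 + 13.7446
Y = 69.9546

69.9546


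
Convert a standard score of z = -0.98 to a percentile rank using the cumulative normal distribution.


CDF(z) = 0.5 * (1 + erf(z/sqrt(2)))
erf(-0.693) = -0.6729
CDF = 0.1635
Percentile rank = 0.1635 * 100 = 16.35

16.35


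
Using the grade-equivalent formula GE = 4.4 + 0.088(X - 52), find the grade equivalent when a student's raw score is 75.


raw - median = 75 - 52 = 23
slope * diff = 0.088 * 23 = 2.024
GE = 4.4 + 2.024
GE = 6.424

6.424


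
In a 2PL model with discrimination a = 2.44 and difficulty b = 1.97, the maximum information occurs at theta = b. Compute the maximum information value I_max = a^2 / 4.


For 2PL, max info at theta = b = 1.97
I_max = a^2 / 4 = 2.44^2 / 4
= 5.9536 / 4
I_max = 1.4884

1.4884


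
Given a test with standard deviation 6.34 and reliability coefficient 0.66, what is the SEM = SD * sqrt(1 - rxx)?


SEM = SD * sqrt(1 - rxx)
SEM = 6.34 * sqrt(1 - 0.66)
SEM = 6.34 * sqrt(0.34) = 6.34 * 0.583095
SEM = 3.6968

3.6968


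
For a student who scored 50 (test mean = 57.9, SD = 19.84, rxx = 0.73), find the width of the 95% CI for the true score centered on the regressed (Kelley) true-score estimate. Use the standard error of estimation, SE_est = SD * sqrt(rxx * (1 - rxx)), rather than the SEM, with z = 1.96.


True score estimate = 0.73*50 + 0.27*57.9 = 52.133
SE_est = SD * sqrt(rxx * (1 - rxx)) = 19.84 * sqrt(0.73 * 0.27) = 19.84 * sqrt(0.1971) = 8.808156
CI = T_est +/- z * SE_est, so width = 2 * z * SE_est = 2 * 1.96 * 8.808156
Width = 34.528

34.528


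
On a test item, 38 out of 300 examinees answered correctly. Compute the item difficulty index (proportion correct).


Item difficulty p = number correct / total examinees
p = 38 / 300
p = 0.1267

0.1267


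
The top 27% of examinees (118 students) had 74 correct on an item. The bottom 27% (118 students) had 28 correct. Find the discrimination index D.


p_upper = 74/118 = 0.6271
p_lower = 28/118 = 0.2373
D = 0.6271 - 0.2373 = 0.3898

0.3898


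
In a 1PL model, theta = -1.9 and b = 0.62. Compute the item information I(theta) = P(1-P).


P = 1/(1+exp(-(-1.9-0.62))) = 0.0745
I = P*(1-P) = 0.0745 * 0.9255
I = 0.0689

0.0689


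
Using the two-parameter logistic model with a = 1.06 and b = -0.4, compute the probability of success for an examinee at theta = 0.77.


a*(theta - b) = 1.06 * (0.77 - -0.4) = 1.2402
exp(-1.2402) = 0.2893
P = 1 / (1 + 0.2893)
P = 0.7756

0.7756


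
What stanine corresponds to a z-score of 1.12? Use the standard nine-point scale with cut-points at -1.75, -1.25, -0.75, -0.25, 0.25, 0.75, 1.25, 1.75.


Stanine boundaries: [-1.75, -1.25, -0.75, -0.25, 0.25, 0.75, 1.25, 1.75]
z = 1.12
Check each boundary:
  z >= -1.75 -> could be stanine 2
  z >= -1.25 -> could be stanine 3
  z >= -0.75 -> could be stanine 4
  z >= -0.25 -> could be stanine 5
  z >= 0.25 -> could be stanine 6
  z >= 0.75 -> could be stanine 7
  z < 1.25
  z < 1.75
Highest qualifying boundary gives stanine = 7

7


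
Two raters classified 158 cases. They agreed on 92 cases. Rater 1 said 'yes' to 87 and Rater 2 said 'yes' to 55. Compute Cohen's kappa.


P_o = 92/158 = 0.582278
P_e = (87*55 + 71*103) / 24964 = 0.484618
kappa = (P_o - P_e) / (1 - P_e)
kappa = (0.582278 - 0.484618) / (1 - 0.484618)
kappa = 0.1895

0.1895


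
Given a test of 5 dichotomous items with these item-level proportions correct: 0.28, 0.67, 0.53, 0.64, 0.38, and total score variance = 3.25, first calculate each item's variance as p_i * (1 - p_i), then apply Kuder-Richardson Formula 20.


For each item, compute p_i * q_i:
  Item 1: 0.28 * 0.72 = 0.2016
  Item 2: 0.67 * 0.33 = 0.2211
  Item 3: 0.53 * 0.47 = 0.2491
  Item 4: 0.64 * 0.36 = 0.2304
  Item 5: 0.38 * 0.62 = 0.2356
Sum(p_i * q_i) = 0.2016 + 0.2211 + 0.2491 + 0.2304 + 0.2356 = 1.1378
KR-20 = (k/(k-1)) * (1 - Sum(p_i*q_i) / Var_total)
= (5/4) * (1 - 1.1378/3.25)
= 1.25 * 0.6499
KR-20 = 0.8124

0.8124


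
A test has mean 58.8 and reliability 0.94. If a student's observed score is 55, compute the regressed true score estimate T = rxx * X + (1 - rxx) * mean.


T_est = rxx * X + (1 - rxx) * mean
T_est = 0.94 * 55 + 0.06 * 58.8
T_est = 51.7 + 3.528
T_est = 55.228

55.228


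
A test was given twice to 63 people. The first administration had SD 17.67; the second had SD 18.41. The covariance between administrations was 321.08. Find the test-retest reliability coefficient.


r = cov(X,Y) / (SD_X * SD_Y)
r = 321.08 / (17.67 * 18.41)
r = 321.08 / 325.3047
r = 0.987

0.987


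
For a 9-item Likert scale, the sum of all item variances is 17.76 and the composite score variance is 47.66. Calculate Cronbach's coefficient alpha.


alpha = (k/(k-1)) * (1 - sum(si^2)/s_total^2)
= (9/8) * (1 - 17.76/47.66)
alpha = 0.7058

0.7058


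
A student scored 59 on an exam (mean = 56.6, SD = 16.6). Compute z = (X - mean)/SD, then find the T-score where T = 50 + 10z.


z = (X - mean) / SD = (59 - 56.6) / 16.6
z = 2.4 / 16.6
z = 0.1446
T-score = T = 50 + 10z
Carry z at full precision (z = 2.4 / 16.6) into the conversion:
T-score = 50 + 10 * (2.4 / 16.6) = 50 + 24 / 16.6
T-score = 50 + 1.4458
T-score = 51.4458

51.4458


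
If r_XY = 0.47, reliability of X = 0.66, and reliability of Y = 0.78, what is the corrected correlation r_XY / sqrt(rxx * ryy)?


r_corrected = rxy / sqrt(rxx * ryy)
= 0.47 / sqrt(0.66 * 0.78)
= 0.47 / sqrt(0.5148)
= 0.47 / 0.717496
r_corrected = 0.6551

0.6551


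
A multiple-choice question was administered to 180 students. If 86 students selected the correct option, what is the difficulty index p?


Item difficulty p = number correct / total examinees
p = 86 / 180
p = 0.4778

0.4778


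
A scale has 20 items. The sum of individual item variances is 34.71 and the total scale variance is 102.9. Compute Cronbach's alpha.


alpha = (k/(k-1)) * (1 - sum(si^2)/s_total^2)
= (20/19) * (1 - 34.71/102.9)
alpha = 0.6976

0.6976


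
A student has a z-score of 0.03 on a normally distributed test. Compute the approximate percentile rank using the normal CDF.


CDF(z) = 0.5 * (1 + erf(z/sqrt(2)))
erf(0.0212) = 0.0239
CDF = 0.512
Percentile rank = 0.512 * 100 = 51.2

51.2


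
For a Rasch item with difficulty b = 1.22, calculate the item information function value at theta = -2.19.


P = 1/(1+exp(-(-2.19-1.22))) = 0.032
I = P*(1-P) = 0.032 * 0.968
I = 0.031

0.031


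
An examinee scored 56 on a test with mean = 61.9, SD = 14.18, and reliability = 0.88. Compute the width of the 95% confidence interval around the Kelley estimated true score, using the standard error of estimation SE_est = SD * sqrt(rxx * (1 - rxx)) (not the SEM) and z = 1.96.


True score estimate = 0.88*56 + 0.12*61.9 = 56.708
SE_est = SD * sqrt(rxx * (1 - rxx)) = 14.18 * sqrt(0.88 * 0.12) = 14.18 * sqrt(0.1056) = 4.607955
CI = T_est +/- z * SE_est, so width = 2 * z * SE_est = 2 * 1.96 * 4.607955
Width = 18.0632

18.0632


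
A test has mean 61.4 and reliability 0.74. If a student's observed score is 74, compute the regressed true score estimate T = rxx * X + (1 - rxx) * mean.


T_est = rxx * X + (1 - rxx) * mean
T_est = 0.74 * 74 + 0.26 * 61.4
T_est = 54.76 + 15.964
T_est = 70.724

70.724


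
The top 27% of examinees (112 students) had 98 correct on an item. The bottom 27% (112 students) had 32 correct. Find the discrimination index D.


p_upper = 98/112 = 0.875
p_lower = 32/112 = 0.2857
D = 0.875 - 0.2857 = 0.5893

0.5893


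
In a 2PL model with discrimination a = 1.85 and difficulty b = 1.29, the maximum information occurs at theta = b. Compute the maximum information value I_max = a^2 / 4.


For 2PL, max info at theta = b = 1.29
I_max = a^2 / 4 = 1.85^2 / 4
= 3.4225 / 4
I_max = 0.8556

0.8556


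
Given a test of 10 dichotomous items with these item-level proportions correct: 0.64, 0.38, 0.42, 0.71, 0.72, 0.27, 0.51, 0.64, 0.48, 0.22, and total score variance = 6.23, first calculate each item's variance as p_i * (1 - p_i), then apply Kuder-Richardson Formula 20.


For each item, compute p_i * q_i:
  Item 1: 0.64 * 0.36 = 0.2304
  Item 2: 0.38 * 0.62 = 0.2356
  Item 3: 0.42 * 0.58 = 0.2436
  Item 4: 0.71 * 0.29 = 0.2059
  Item 5: 0.72 * 0.28 = 0.2016
  Item 6: 0.27 * 0.73 = 0.1971
  Item 7: 0.51 * 0.49 = 0.2499
  Item 8: 0.64 * 0.36 = 0.2304
  Item 9: 0.48 * 0.52 = 0.2496
  Item 10: 0.22 * 0.78 = 0.1716
Sum(p_i * q_i) = 0.2304 + 0.2356 + 0.2436 + 0.2059 + 0.2016 + 0.1971 + 0.2499 + 0.2304 + 0.2496 + 0.1716 = 2.2157
KR-20 = (k/(k-1)) * (1 - Sum(p_i*q_i) / Var_total)
= (10/9) * (1 - 2.2157/6.23)
= 1.1111 * 0.6443
KR-20 = 0.7159

0.7159


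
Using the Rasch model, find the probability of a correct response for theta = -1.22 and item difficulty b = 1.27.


theta - b = -1.22 - 1.27 = -2.49
exp(-(theta - b)) = exp(2.49) = 12.0613
P = 1 / (1 + 12.0613)
P = 0.0766

0.0766


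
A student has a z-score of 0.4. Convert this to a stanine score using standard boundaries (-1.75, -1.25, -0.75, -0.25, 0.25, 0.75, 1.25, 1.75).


Stanine boundaries: [-1.75, -1.25, -0.75, -0.25, 0.25, 0.75, 1.25, 1.75]
z = 0.4
Check each boundary:
  z >= -1.75 -> could be stanine 2
  z >= -1.25 -> could be stanine 3
  z >= -0.75 -> could be stanine 4
  z >= -0.25 -> could be stanine 5
  z >= 0.25 -> could be stanine 6
  z < 0.75
  z < 1.25
  z < 1.75
Highest qualifying boundary gives stanine = 6

6


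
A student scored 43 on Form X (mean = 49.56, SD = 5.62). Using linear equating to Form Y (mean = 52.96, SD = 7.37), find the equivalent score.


slope = SD_Y / SD_X = 7.37 / 5.62 ~ 1.3114
intercept = mean_Y - slope * mean_X = 52.96 - (7.37 / 5.62) * 49.56 ~ -12.0324
Y = slope * X + intercept. To avoid rounding drift from the rounded slope/intercept, evaluate the equivalent form Y = mean_Y + SD_Y * (X - mean_X) / SD_X at full precision:
Y = 52.96 + 7.37 * (43 - 49.56) / 5.62
Y = 52.96 - 7.37 * 6.56 / 5.62
Y = 52.96 - 48.3472 / 5.62
Y = 52.96 - 8.6027
Y = 44.3573

44.3573


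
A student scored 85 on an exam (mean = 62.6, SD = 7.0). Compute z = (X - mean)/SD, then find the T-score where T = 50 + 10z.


z = (X - mean) / SD = (85 - 62.6) / 7.0
z = 22.4 / 7.0
z = 3.2
T-score = T = 50 + 10z
Carry z at full precision (z = 22.4 / 7.0) into the conversion:
T-score = 50 + 10 * (22.4 / 7.0) = 50 + 224 / 7.0
T-score = 50 + 32.0
T-score = 82.0

82.0


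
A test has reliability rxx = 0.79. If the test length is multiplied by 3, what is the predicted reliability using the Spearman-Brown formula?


r_new = (n * rxx) / (1 + (n-1) * rxx)
r_new = (3 * 0.79) / (1 + 2 * 0.79)
r_new = 2.37 / 2.58
r_new = 0.9186

0.9186


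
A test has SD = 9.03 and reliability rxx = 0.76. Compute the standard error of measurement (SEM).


SEM = SD * sqrt(1 - rxx)
SEM = 9.03 * sqrt(1 - 0.76)
SEM = 9.03 * sqrt(0.24) = 9.03 * 0.489898
SEM = 4.4238

4.4238


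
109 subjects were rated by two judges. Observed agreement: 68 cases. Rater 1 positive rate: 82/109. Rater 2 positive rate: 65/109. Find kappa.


P_o = 68/109 = 0.623853
P_e = (82*65 + 27*44) / 11881 = 0.548607
kappa = (P_o - P_e) / (1 - P_e)
kappa = (0.623853 - 0.548607) / (1 - 0.548607)
kappa = 0.1667

0.1667


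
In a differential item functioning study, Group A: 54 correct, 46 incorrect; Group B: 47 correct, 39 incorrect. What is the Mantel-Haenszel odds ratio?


Odds_A = 54/46 = 1.1739
Odds_B = 47/39 = 1.2051
OR = Odds_A / Odds_B = 1.1739 / 1.2051
Exactly, OR = (54 * 39) / (46 * 47) = 2106 / 2162
OR = 0.9741

0.9741


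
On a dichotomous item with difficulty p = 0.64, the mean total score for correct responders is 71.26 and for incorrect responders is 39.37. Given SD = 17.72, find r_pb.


q = 1 - p = 0.36
rpb = ((M1 - M0) / SD) * sqrt(p * q)
rpb = ((71.26 - 39.37) / 17.72) * sqrt(0.64 * 0.36)
rpb = 0.8638

0.8638


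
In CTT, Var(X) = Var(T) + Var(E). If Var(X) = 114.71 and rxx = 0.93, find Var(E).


var_true = rxx * var_obs = 0.93 * 114.71 = 106.6803
var_error = var_obs - var_true
var_error = 114.71 - 106.6803
var_error = 8.0297

8.0297


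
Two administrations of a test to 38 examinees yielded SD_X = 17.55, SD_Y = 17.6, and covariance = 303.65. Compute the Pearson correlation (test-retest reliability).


r = cov(X,Y) / (SD_X * SD_Y)
r = 303.65 / (17.55 * 17.6)
r = 303.65 / 308.88
r = 0.9831

0.9831


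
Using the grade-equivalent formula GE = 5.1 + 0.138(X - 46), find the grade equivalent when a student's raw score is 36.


raw - median = 36 - 46 = -10
slope * diff = 0.138 * -10 = -1.38
GE = 5.1 + -1.38
GE = 3.72

3.72


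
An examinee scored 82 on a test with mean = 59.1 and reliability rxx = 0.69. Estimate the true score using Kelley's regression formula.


T_est = rxx * X + (1 - rxx) * mean
T_est = 0.69 * 82 + 0.31 * 59.1
T_est = 56.58 + 18.321
T_est = 74.901

74.901


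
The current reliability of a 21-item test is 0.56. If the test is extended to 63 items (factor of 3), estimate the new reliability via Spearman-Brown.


r_new = (n * rxx) / (1 + (n-1) * rxx)
r_new = (3 * 0.56) / (1 + 2 * 0.56)
r_new = 1.68 / 2.12
r_new = 0.7925

0.7925


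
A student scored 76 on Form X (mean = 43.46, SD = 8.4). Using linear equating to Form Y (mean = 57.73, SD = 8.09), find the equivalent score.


slope = SD_Y / SD_X = 8.09 / 8.4 ~ 0.9631
intercept = mean_Y - slope * mean_X = 57.73 - (8.09 / 8.4) * 43.46 ~ 15.8739
Y = slope * X + intercept. To avoid rounding drift from the rounded slope/intercept, evaluate the equivalent form Y = mean_Y + SD_Y * (X - mean_X) / SD_X at full precision:
Y = 57.73 + 8.09 * (76 - 43.46) / 8.4
Y = 57.73 + 8.09 * 32.54 / 8.4
Y = 57.73 + 263.2486 / 8.4
Y = 57.73 + 31.3391
Y = 89.0691

89.0691


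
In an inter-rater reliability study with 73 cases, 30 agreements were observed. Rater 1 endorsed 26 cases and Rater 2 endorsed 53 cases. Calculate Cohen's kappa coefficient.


P_o = 30/73 = 0.410959
P_e = (26*53 + 47*20) / 5329 = 0.434978
kappa = (P_o - P_e) / (1 - P_e)
kappa = (0.410959 - 0.434978) / (1 - 0.434978)
kappa = -0.0425

-0.0425


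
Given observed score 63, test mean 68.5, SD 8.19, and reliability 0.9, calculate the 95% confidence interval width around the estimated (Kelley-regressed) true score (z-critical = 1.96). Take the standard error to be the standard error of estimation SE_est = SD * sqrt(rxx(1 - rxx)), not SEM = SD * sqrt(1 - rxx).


True score estimate = 0.9*63 + 0.1*68.5 = 63.55
SE_est = SD * sqrt(rxx * (1 - rxx)) = 8.19 * sqrt(0.9 * 0.1) = 8.19 * sqrt(0.09) = 2.457
CI = T_est +/- z * SE_est, so width = 2 * z * SE_est = 2 * 1.96 * 2.457
Width = 9.6314

9.6314


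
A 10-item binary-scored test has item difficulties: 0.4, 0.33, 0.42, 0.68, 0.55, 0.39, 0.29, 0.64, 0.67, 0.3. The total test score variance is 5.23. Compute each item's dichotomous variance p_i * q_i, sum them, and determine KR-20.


For each item, compute p_i * q_i:
  Item 1: 0.4 * 0.6 = 0.24
  Item 2: 0.33 * 0.67 = 0.2211
  Item 3: 0.42 * 0.58 = 0.2436
  Item 4: 0.68 * 0.32 = 0.2176
  Item 5: 0.55 * 0.45 = 0.2475
  Item 6: 0.39 * 0.61 = 0.2379
  Item 7: 0.29 * 0.71 = 0.2059
  Item 8: 0.64 * 0.36 = 0.2304
  Item 9: 0.67 * 0.33 = 0.2211
  Item 10: 0.3 * 0.7 = 0.21
Sum(p_i * q_i) = 0.24 + 0.2211 + 0.2436 + 0.2176 + 0.2475 + 0.2379 + 0.2059 + 0.2304 + 0.2211 + 0.21 = 2.2751
KR-20 = (k/(k-1)) * (1 - Sum(p_i*q_i) / Var_total)
= (10/9) * (1 - 2.2751/5.23)
= 1.1111 * 0.565
KR-20 = 0.6278

0.6278


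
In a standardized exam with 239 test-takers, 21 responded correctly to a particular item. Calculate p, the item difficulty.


Item difficulty p = number correct / total examinees
p = 21 / 239
p = 0.0879

0.0879


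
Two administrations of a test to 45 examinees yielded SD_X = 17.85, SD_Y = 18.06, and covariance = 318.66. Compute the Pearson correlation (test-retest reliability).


r = cov(X,Y) / (SD_X * SD_Y)
r = 318.66 / (17.85 * 18.06)
r = 318.66 / 322.371
r = 0.9885

0.9885


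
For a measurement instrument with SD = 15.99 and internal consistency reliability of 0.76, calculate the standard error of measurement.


SEM = SD * sqrt(1 - rxx)
SEM = 15.99 * sqrt(1 - 0.76)
SEM = 15.99 * sqrt(0.24) = 15.99 * 0.489898
SEM = 7.8335

7.8335


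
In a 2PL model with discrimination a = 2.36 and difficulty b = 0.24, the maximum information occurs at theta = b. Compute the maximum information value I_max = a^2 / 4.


For 2PL, max info at theta = b = 0.24
I_max = a^2 / 4 = 2.36^2 / 4
= 5.5696 / 4
I_max = 1.3924

1.3924


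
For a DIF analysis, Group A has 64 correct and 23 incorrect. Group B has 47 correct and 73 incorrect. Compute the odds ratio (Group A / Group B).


Odds_A = 64/23 = 2.7826
Odds_B = 47/73 = 0.6438
OR = Odds_A / Odds_B = 2.7826 / 0.6438
Exactly, OR = (64 * 73) / (23 * 47) = 4672 / 1081
OR = 4.3219

4.3219


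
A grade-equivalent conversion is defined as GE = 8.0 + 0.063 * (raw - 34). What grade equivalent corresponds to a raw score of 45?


raw - median = 45 - 34 = 11
slope * diff = 0.063 * 11 = 0.693
GE = 8.0 + 0.693
GE = 8.693

8.693


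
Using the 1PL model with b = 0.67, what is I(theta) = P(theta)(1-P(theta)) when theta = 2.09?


P = 1/(1+exp(-(2.09-0.67))) = 0.8053
I = P*(1-P) = 0.8053 * 0.1947
I = 0.1568

0.1568


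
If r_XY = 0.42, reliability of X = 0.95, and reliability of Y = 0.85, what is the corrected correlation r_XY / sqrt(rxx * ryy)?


r_corrected = rxy / sqrt(rxx * ryy)
= 0.42 / sqrt(0.95 * 0.85)
= 0.42 / sqrt(0.8075)
= 0.42 / 0.89861
r_corrected = 0.4674

0.4674


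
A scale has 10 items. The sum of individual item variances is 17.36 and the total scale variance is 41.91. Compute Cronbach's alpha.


alpha = (k/(k-1)) * (1 - sum(si^2)/s_total^2)
= (10/9) * (1 - 17.36/41.91)
alpha = 0.6509

0.6509


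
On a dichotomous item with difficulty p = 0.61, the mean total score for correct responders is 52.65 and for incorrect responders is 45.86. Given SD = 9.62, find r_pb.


q = 1 - p = 0.39
rpb = ((M1 - M0) / SD) * sqrt(p * q)
rpb = ((52.65 - 45.86) / 9.62) * sqrt(0.61 * 0.39)
rpb = 0.3443

0.3443


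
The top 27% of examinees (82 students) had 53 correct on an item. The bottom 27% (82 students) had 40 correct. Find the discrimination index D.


p_upper = 53/82 = 0.6463
p_lower = 40/82 = 0.4878
D = 0.6463 - 0.4878 = 0.1585

0.1585


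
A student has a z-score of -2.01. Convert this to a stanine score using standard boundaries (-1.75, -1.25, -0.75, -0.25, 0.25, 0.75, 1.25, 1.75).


Stanine boundaries: [-1.75, -1.25, -0.75, -0.25, 0.25, 0.75, 1.25, 1.75]
z = -2.01
Check each boundary:
  z < -1.75
  z < -1.25
  z < -0.75
  z < -0.25
  z < 0.25
  z < 0.75
  z < 1.25
  z < 1.75
Highest qualifying boundary gives stanine = 1

1


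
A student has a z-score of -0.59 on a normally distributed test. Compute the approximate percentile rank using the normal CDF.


CDF(z) = 0.5 * (1 + erf(z/sqrt(2)))
erf(-0.4172) = -0.4448
CDF = 0.2776
Percentile rank = 0.2776 * 100 = 27.76

27.76


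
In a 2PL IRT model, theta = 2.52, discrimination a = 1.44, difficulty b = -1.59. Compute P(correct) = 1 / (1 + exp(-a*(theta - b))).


a*(theta - b) = 1.44 * (2.52 - -1.59) = 5.9184
exp(-5.9184) = 0.0027
P = 1 / (1 + 0.0027)
P = 0.9973

0.9973


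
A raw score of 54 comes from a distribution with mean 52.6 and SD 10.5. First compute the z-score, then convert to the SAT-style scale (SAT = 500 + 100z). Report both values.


z = (X - mean) / SD = (54 - 52.6) / 10.5
z = 1.4 / 10.5
z = 0.1333
SAT-scale = SAT = 500 + 100z
Carry z at full precision (z = 1.4 / 10.5) into the conversion:
SAT-scale = 500 + 100 * (1.4 / 10.5) = 500 + 140 / 10.5
SAT-scale = 500 + 13.3333
SAT-scale = 513.3333

513.3333


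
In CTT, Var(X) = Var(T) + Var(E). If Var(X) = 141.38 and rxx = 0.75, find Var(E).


var_true = rxx * var_obs = 0.75 * 141.38 = 106.035
var_error = var_obs - var_true
var_error = 141.38 - 106.035
var_error = 35.345

35.345


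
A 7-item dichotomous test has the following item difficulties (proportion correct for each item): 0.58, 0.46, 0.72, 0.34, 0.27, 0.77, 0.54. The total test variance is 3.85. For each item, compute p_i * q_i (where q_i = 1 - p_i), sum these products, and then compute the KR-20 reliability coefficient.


For each item, compute p_i * q_i:
  Item 1: 0.58 * 0.42 = 0.2436
  Item 2: 0.46 * 0.54 = 0.2484
  Item 3: 0.72 * 0.28 = 0.2016
  Item 4: 0.34 * 0.66 = 0.2244
  Item 5: 0.27 * 0.73 = 0.1971
  Item 6: 0.77 * 0.23 = 0.1771
  Item 7: 0.54 * 0.46 = 0.2484
Sum(p_i * q_i) = 0.2436 + 0.2484 + 0.2016 + 0.2244 + 0.1971 + 0.1771 + 0.2484 = 1.5406
KR-20 = (k/(k-1)) * (1 - Sum(p_i*q_i) / Var_total)
= (7/6) * (1 - 1.5406/3.85)
= 1.1667 * 0.5998
KR-20 = 0.6998

0.6998


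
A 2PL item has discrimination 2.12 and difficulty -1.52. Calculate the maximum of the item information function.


For 2PL, max info at theta = b = -1.52
I_max = a^2 / 4 = 2.12^2 / 4
= 4.4944 / 4
I_max = 1.1236

1.1236


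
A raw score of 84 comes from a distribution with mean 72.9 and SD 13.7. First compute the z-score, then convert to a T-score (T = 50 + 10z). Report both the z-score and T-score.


z = (X - mean) / SD = (84 - 72.9) / 13.7
z = 11.1 / 13.7
z = 0.8102
T-score = T = 50 + 10z
Carry z at full precision (z = 11.1 / 13.7) into the conversion:
T-score = 50 + 10 * (11.1 / 13.7) = 50 + 111 / 13.7
T-score = 50 + 8.1022
T-score = 58.1022

58.1022


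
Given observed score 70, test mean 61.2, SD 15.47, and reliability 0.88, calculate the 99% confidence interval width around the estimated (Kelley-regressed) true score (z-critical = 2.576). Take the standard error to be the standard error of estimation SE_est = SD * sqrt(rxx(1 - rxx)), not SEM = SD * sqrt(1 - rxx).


True score estimate = 0.88*70 + 0.12*61.2 = 68.944
SE_est = SD * sqrt(rxx * (1 - rxx)) = 15.47 * sqrt(0.88 * 0.12) = 15.47 * sqrt(0.1056) = 5.027155
CI = T_est +/- z * SE_est, so width = 2 * z * SE_est = 2 * 2.576 * 5.027155
Width = 25.8999

25.8999


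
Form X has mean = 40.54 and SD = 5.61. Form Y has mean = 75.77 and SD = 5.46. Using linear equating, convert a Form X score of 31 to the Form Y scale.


slope = SD_Y / SD_X = 5.46 / 5.61 ~ 0.9733
intercept = mean_Y - slope * mean_X = 75.77 - (5.46 / 5.61) * 40.54 ~ 36.314
Y = slope * X + intercept. To avoid rounding drift from the rounded slope/intercept, evaluate the equivalent form Y = mean_Y + SD_Y * (X - mean_X) / SD_X at full precision:
Y = 75.77 + 5.46 * (31 - 40.54) / 5.61
Y = 75.77 - 5.46 * 9.54 / 5.61
Y = 75.77 - 52.0884 / 5.61
Y = 75.77 - 9.2849
Y = 66.4851

66.4851


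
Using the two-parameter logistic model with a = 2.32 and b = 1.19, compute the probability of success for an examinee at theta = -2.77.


a*(theta - b) = 2.32 * (-2.77 - 1.19) = -9.1872
exp(--9.1872) = 9771.2531
P = 1 / (1 + 9771.2531)
P = 0.0001

0.0001


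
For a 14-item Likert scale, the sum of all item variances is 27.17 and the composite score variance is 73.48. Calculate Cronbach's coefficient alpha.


alpha = (k/(k-1)) * (1 - sum(si^2)/s_total^2)
= (14/13) * (1 - 27.17/73.48)
alpha = 0.6787

0.6787


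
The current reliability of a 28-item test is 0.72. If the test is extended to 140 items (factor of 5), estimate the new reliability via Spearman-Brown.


r_new = (n * rxx) / (1 + (n-1) * rxx)
r_new = (5 * 0.72) / (1 + 4 * 0.72)
r_new = 3.6 / 3.88
r_new = 0.9278

0.9278


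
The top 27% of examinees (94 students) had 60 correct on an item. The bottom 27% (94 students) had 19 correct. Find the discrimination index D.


p_upper = 60/94 = 0.6383
p_lower = 19/94 = 0.2021
D = 0.6383 - 0.2021 = 0.4362

0.4362


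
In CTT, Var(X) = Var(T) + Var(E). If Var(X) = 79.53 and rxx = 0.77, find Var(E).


var_true = rxx * var_obs = 0.77 * 79.53 = 61.2381
var_error = var_obs - var_true
var_error = 79.53 - 61.2381
var_error = 18.2919

18.2919


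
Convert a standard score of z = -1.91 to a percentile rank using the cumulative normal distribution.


CDF(z) = 0.5 * (1 + erf(z/sqrt(2)))
erf(-1.3506) = -0.9439
CDF = 0.0281
Percentile rank = 0.0281 * 100 = 2.81

2.81


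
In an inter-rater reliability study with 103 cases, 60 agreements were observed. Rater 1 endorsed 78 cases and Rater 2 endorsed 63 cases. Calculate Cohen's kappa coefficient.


P_o = 60/103 = 0.582524
P_e = (78*63 + 25*40) / 10609 = 0.557451
kappa = (P_o - P_e) / (1 - P_e)
kappa = (0.582524 - 0.557451) / (1 - 0.557451)
kappa = 0.0567

0.0567


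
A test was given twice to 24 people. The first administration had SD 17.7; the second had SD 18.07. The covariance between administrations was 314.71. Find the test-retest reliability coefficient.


r = cov(X,Y) / (SD_X * SD_Y)
r = 314.71 / (17.7 * 18.07)
r = 314.71 / 319.839
r = 0.984

0.984


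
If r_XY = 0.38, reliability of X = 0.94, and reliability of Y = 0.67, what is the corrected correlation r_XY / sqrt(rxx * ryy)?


r_corrected = rxy / sqrt(rxx * ryy)
= 0.38 / sqrt(0.94 * 0.67)
= 0.38 / sqrt(0.6298)
= 0.38 / 0.793599
r_corrected = 0.4788

0.4788


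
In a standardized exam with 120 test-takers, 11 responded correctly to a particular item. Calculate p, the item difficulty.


Item difficulty p = number correct / total examinees
p = 11 / 120
p = 0.0917

0.0917


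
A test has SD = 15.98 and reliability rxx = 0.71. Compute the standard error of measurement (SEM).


SEM = SD * sqrt(1 - rxx)
SEM = 15.98 * sqrt(1 - 0.71)
SEM = 15.98 * sqrt(0.29) = 15.98 * 0.538516
SEM = 8.6055

8.6055


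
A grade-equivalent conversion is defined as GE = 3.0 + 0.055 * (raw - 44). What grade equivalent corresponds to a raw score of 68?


raw - median = 68 - 44 = 24
slope * diff = 0.055 * 24 = 1.32
GE = 3.0 + 1.32
GE = 4.32

4.32


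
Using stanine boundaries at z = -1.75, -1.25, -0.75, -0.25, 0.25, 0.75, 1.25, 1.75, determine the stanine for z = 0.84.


Stanine boundaries: [-1.75, -1.25, -0.75, -0.25, 0.25, 0.75, 1.25, 1.75]
z = 0.84
Check each boundary:
  z >= -1.75 -> could be stanine 2
  z >= -1.25 -> could be stanine 3
  z >= -0.75 -> could be stanine 4
  z >= -0.25 -> could be stanine 5
  z >= 0.25 -> could be stanine 6
  z >= 0.75 -> could be stanine 7
  z < 1.25
  z < 1.75
Highest qualifying boundary gives stanine = 7

7


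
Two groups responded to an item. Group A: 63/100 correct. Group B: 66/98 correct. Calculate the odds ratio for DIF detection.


Odds_A = 63/37 = 1.7027
Odds_B = 66/32 = 2.0625
OR = Odds_A / Odds_B = 1.7027 / 2.0625
Exactly, OR = (63 * 32) / (37 * 66) = 2016 / 2442
OR = 0.8256

0.8256


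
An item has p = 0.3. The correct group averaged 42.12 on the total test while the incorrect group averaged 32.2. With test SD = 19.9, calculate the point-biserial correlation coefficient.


q = 1 - p = 0.7
rpb = ((M1 - M0) / SD) * sqrt(p * q)
rpb = ((42.12 - 32.2) / 19.9) * sqrt(0.3 * 0.7)
rpb = 0.2284

0.2284


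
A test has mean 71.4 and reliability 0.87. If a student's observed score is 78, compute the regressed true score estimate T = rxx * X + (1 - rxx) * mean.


T_est = rxx * X + (1 - rxx) * mean
T_est = 0.87 * 78 + 0.13 * 71.4
T_est = 67.86 + 9.282
T_est = 77.142

77.142


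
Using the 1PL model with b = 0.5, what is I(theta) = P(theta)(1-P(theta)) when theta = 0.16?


P = 1/(1+exp(-(0.16-0.5))) = 0.4158
I = P*(1-P) = 0.4158 * 0.5842
I = 0.2429

0.2429


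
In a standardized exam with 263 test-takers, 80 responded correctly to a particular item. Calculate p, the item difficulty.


Item difficulty p = number correct / total examinees
p = 80 / 263
p = 0.3042

0.3042


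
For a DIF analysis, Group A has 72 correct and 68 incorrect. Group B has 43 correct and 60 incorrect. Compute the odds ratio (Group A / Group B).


Odds_A = 72/68 = 1.0588
Odds_B = 43/60 = 0.7167
OR = Odds_A / Odds_B = 1.0588 / 0.7167
Exactly, OR = (72 * 60) / (68 * 43) = 4320 / 2924
OR = 1.4774

1.4774


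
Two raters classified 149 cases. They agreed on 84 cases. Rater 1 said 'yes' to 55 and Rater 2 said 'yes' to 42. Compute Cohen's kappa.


P_o = 84/149 = 0.563758
P_e = (55*42 + 94*107) / 22201 = 0.557092
kappa = (P_o - P_e) / (1 - P_e)
kappa = (0.563758 - 0.557092) / (1 - 0.557092)
kappa = 0.0151

0.0151


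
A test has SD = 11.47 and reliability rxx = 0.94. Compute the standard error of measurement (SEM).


SEM = SD * sqrt(1 - rxx)
SEM = 11.47 * sqrt(1 - 0.94)
SEM = 11.47 * sqrt(0.06) = 11.47 * 0.244949
SEM = 2.8096

2.8096


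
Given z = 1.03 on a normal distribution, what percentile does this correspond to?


CDF(z) = 0.5 * (1 + erf(z/sqrt(2)))
erf(0.7283) = 0.697
CDF = 0.8485
Percentile rank = 0.8485 * 100 = 84.85

84.85


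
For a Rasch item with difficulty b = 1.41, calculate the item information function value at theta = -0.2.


P = 1/(1+exp(-(-0.2-1.41))) = 0.1666
I = P*(1-P) = 0.1666 * 0.8334
I = 0.1388

0.1388


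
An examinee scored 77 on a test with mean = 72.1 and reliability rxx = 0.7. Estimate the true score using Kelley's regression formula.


T_est = rxx * X + (1 - rxx) * mean
T_est = 0.7 * 77 + 0.3 * 72.1
T_est = 53.9 + 21.63
T_est = 75.53

75.53


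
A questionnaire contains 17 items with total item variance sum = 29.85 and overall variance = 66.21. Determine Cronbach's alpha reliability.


alpha = (k/(k-1)) * (1 - sum(si^2)/s_total^2)
= (17/16) * (1 - 29.85/66.21)
alpha = 0.5835

0.5835


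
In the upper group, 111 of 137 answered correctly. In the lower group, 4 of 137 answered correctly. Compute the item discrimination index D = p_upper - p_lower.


p_upper = 111/137 = 0.8102
p_lower = 4/137 = 0.0292
D = 0.8102 - 0.0292 = 0.781

0.781


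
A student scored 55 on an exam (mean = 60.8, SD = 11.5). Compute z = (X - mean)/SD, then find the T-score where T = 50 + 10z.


z = (X - mean) / SD = (55 - 60.8) / 11.5
z = -5.8 / 11.5
z = -0.5043
T-score = T = 50 + 10z
Carry z at full precision (z = -5.8 / 11.5) into the conversion:
T-score = 50 + 10 * (-5.8 / 11.5) = 50 + -58 / 11.5
T-score = 50 + -5.0435
T-score = 44.9565

44.9565


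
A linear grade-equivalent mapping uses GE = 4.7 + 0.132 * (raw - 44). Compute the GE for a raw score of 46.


raw - median = 46 - 44 = 2
slope * diff = 0.132 * 2 = 0.264
GE = 4.7 + 0.264
GE = 4.964

4.964


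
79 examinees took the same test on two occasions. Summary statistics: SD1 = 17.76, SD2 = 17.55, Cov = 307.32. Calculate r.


r = cov(X,Y) / (SD_X * SD_Y)
r = 307.32 / (17.76 * 17.55)
r = 307.32 / 311.688
r = 0.986

0.986


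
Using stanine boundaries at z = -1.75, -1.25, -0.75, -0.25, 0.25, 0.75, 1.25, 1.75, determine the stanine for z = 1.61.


Stanine boundaries: [-1.75, -1.25, -0.75, -0.25, 0.25, 0.75, 1.25, 1.75]
z = 1.61
Check each boundary:
  z >= -1.75 -> could be stanine 2
  z >= -1.25 -> could be stanine 3
  z >= -0.75 -> could be stanine 4
  z >= -0.25 -> could be stanine 5
  z >= 0.25 -> could be stanine 6
  z >= 0.75 -> could be stanine 7
  z >= 1.25 -> could be stanine 8
  z < 1.75
Highest qualifying boundary gives stanine = 8

8


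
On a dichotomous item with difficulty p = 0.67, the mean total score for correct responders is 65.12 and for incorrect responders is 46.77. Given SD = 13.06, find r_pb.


q = 1 - p = 0.33
rpb = ((M1 - M0) / SD) * sqrt(p * q)
rpb = ((65.12 - 46.77) / 13.06) * sqrt(0.67 * 0.33)
rpb = 0.6607

0.6607


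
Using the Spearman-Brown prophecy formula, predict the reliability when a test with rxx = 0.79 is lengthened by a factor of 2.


r_new = (n * rxx) / (1 + (n-1) * rxx)
r_new = (2 * 0.79) / (1 + 1 * 0.79)
r_new = 1.58 / 1.79
r_new = 0.8827

0.8827
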